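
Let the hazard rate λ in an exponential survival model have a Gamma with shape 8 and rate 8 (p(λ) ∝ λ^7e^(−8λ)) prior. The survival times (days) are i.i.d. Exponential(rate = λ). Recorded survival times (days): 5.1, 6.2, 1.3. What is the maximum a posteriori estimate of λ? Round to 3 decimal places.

λ̂_MAP = 0.485

The Exponential(rate=λ) likelihood is ∝ λ^n e^(−λΣtᵢ). Here n = 3 and Σtᵢ = 5.1 + 6.2 + 1.3 = 12.6.
Posterior ∝ λ^7e^(−8λ) · λ^3e^(−12.6λ) = λ^10e^(−20.6λ), i.e. Gamma(11, 20.6).
Mode = (a−1)/b = 10/20.6 ≈ 0.485.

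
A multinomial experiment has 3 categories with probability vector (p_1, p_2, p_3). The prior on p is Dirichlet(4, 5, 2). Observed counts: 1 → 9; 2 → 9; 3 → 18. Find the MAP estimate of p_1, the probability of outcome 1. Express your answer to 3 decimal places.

The posterior is Dirichlet(αᵢ + nᵢ) = Dirichlet(13, 14, 20).
For a Dirichlet(a₁,…,a_K) with all aᵢ > 1, the mode has j-th component (aⱼ − 1)/(Σaᵢ − K).
Here Σaᵢ = 47 and K = 3, so p_1 = (13 − 1)/(47 − 3) = 12/44 ≈ 0.273.

MAP estimate: 0.273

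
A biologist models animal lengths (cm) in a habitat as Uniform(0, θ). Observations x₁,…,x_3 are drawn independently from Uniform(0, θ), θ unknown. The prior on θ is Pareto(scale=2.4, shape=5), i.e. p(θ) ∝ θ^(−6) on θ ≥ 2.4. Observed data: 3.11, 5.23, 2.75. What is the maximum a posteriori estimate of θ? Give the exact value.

The Uniform(0, θ) likelihood is θ^(−n) for θ ≥ max(xᵢ), zero otherwise. Here max(xᵢ) = 5.23.
Posterior ∝ θ^(−6) · θ^(−3) = θ^(−9) on θ ≥ max(2.4, 5.23) = 5.23.
This density is strictly decreasing in θ, so the posterior mode lies at the lower boundary of the support.

θ̂_MAP = 5.23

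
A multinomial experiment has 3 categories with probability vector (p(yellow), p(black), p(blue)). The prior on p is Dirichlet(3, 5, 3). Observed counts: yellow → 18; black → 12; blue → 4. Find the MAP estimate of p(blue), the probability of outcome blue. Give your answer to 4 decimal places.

MAP estimate of p(blue) = 0.1429

The posterior is Dirichlet(αᵢ + nᵢ) = Dirichlet(21, 17, 7).
For a Dirichlet(a₁,…,a_K) with all aᵢ > 1, the mode has j-th component (aⱼ − 1)/(Σaᵢ − K).
Here Σaᵢ = 45 and K = 3, so p(blue) = (7 − 1)/(45 − 3) = 6/42 ≈ 0.1429.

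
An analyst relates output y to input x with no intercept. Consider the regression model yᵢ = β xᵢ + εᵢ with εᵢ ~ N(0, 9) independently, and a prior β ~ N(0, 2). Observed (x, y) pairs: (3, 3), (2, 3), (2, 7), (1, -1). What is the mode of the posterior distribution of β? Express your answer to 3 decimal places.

β̂_MAP = 1.244

log p(β | y) = −Σ(yᵢ − βxᵢ)²/(2·9) − β²/(2·2) + const.
Setting the derivative to zero: Σxᵢ(yᵢ − βxᵢ)/9 − β/2 = 0, so β = Σxᵢyᵢ / (Σxᵢ² + σ²/τ²).
Σxᵢyᵢ = 3·3 + 2·3 + 2·7 + 1·(-1) = 28; Σxᵢ² = 18; σ²/τ² = 4.5.
β̂_MAP = 28 / (18 + 4.5) = 28/22.5 ≈ 1.244.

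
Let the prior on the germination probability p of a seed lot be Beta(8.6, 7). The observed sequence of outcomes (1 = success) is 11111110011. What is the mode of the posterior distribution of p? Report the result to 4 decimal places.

Prior: Beta(8.6, 7).
Data: 9 successes in 11 trials (from the sequence). The binomial likelihood contributes p^9(1−p)^2, so the posterior is Beta(8.6+9, 7+2) = Beta(17.6, 9).
For Beta(a, b) with a, b > 1 the mode is (a−1)/(a+b−2) = 16.6/24.6 ≈ 0.6748.

p̂_MAP = 0.6748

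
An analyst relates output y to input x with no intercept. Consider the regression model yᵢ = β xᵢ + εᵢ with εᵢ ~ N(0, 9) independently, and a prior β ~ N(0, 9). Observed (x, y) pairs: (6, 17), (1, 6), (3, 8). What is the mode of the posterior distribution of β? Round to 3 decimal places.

log p(β | y) = −Σ(yᵢ − βxᵢ)²/(2·9) − β²/(2·9) + const.
Setting the derivative to zero: Σxᵢ(yᵢ − βxᵢ)/9 − β/9 = 0, so β = Σxᵢyᵢ / (Σxᵢ² + σ²/τ²).
Σxᵢyᵢ = 6·17 + 1·6 + 3·8 = 132; Σxᵢ² = 46; σ²/τ² = 1.
β̂_MAP = 132 / (46 + 1) = 132/47 ≈ 2.809.

β̂_MAP = 2.809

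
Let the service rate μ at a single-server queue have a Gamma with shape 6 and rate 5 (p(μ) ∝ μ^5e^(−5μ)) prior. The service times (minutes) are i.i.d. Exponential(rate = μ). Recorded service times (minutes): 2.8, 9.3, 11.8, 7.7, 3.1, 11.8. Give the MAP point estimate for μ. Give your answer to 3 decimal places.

μ̂_MAP = 0.214

The Exponential(rate=μ) likelihood is ∝ μ^n e^(−μΣtᵢ). Here n = 6 and Σtᵢ = 2.8 + 9.3 + 11.8 + 7.7 + 3.1 + 11.8 = 46.5.
Posterior ∝ μ^5e^(−5μ) · μ^6e^(−46.5μ) = μ^11e^(−51.5μ), i.e. Gamma(12, 51.5).
Mode = (a−1)/b = 11/51.5 ≈ 0.214.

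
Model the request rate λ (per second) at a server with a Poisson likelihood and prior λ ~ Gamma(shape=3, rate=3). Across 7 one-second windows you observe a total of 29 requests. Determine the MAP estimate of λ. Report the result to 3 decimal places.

λ̂_MAP = 3.100

Σxᵢ = 29, n = 7.
Posterior ∝ λ^2e^(−3λ) · λ^29e^(−7λ) = λ^31e^(−10λ), i.e. Gamma(shape=32, rate=10).
The mode of a Gamma(a, b) with a ≥ 1 (shape–rate) is (a−1)/b = 31/10 ≈ 3.100.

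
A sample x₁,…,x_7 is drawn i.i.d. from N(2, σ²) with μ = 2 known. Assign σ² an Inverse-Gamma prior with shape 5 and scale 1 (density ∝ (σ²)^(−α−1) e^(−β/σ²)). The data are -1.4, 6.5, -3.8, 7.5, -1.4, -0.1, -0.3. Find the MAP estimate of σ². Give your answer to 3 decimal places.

σ̂²_MAP = 6.261

Sum of squared deviations about the known mean: SS = (-1.4−2)² + (6.5−2)² + (-3.8−2)² + (7.5−2)² + (-1.4−2)² + (-0.1−2)² + (-0.3−2)² = 116.96.
The Normal likelihood contributes (σ²)^(−n/2) exp(−SS/(2σ²)), so the posterior is Inverse-Gamma(α + n/2, β + SS/2) = Inverse-Gamma(8.5, 59.48).
The mode of Inverse-Gamma(a, b) is b/(a+1) = 59.48/9.5 ≈ 6.261.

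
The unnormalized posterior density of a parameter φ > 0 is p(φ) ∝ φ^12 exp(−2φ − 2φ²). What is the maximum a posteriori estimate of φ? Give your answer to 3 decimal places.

φ̂_MAP = 1.500

ℓ'(φ) = 12/φ − 2 − 4φ. Setting this to zero and multiplying by φ: 4φ² + 2φ − 12 = 0.
φ = (−2 + √(2² + 4·4·12)) / (2·4) = (−2 + √196) / 8 = (−2 + 14)/8 = 3/2.
ℓ''(φ) = −12/φ² − 4 < 0, confirming a maximum.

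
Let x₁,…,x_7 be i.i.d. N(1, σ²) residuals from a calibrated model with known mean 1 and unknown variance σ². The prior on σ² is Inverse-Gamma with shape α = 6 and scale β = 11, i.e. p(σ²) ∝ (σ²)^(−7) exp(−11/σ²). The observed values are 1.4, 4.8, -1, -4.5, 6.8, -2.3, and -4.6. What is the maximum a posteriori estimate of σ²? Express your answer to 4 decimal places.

σ̂²_MAP = 6.9876

Sum of squared deviations about the known mean: SS = (1.4−1)² + (4.8−1)² + (-1−1)² + (-4.5−1)² + (6.8−1)² + (-2.3−1)² + (-4.6−1)² = 124.74.
The Normal likelihood contributes (σ²)^(−n/2) exp(−SS/(2σ²)), so the posterior is Inverse-Gamma(α + n/2, β + SS/2) = Inverse-Gamma(9.5, 73.37).
The mode of Inverse-Gamma(a, b) is b/(a+1) = 73.37/10.5 ≈ 6.9876.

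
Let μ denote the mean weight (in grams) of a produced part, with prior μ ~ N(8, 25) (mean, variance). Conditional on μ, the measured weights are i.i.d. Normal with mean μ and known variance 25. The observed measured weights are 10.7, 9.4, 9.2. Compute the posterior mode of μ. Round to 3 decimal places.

μ̂_MAP = 9.325

n = 3; x̄ = (10.7 + 9.4 + 9.2)/3 = 29.3/3 = 293/30 ≈ 9.7667.
For a Normal prior and Normal likelihood with known variance, the posterior is Normal; its mode equals its mean, the precision-weighted average.
Prior precision 1/σ₀² = 1/25 = 0.04; data precision n/σ² = 3/25 = 0.12.
μ̂ = (0.04·8 + 0.12·(293/30)) / (0.04 + 0.12) = 1.492/0.16 = 9.325.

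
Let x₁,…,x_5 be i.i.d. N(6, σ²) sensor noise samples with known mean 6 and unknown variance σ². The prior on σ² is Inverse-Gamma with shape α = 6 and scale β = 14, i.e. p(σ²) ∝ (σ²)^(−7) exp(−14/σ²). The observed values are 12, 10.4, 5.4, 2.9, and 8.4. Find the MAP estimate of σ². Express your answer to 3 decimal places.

Sum of squared deviations about the known mean: SS = (12−6)² + (10.4−6)² + (5.4−6)² + (2.9−6)² + (8.4−6)² = 71.09.
The Normal likelihood contributes (σ²)^(−n/2) exp(−SS/(2σ²)), so the posterior is Inverse-Gamma(α + n/2, β + SS/2) = Inverse-Gamma(8.5, 49.545).
The mode of Inverse-Gamma(a, b) is b/(a+1) = 49.545/9.5 ≈ 5.215.

σ̂²_MAP = 5.215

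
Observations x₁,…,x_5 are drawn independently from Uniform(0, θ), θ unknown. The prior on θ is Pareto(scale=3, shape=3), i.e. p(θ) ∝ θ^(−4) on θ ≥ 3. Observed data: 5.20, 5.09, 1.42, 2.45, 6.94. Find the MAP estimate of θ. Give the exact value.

The Uniform(0, θ) likelihood is θ^(−n) for θ ≥ max(xᵢ), zero otherwise. Here max(xᵢ) = 6.94.
Posterior ∝ θ^(−4) · θ^(−5) = θ^(−9) on θ ≥ max(3, 6.94) = 6.94.
This density is strictly decreasing in θ, so the posterior mode lies at the lower boundary of the support.

θ̂_MAP = 6.94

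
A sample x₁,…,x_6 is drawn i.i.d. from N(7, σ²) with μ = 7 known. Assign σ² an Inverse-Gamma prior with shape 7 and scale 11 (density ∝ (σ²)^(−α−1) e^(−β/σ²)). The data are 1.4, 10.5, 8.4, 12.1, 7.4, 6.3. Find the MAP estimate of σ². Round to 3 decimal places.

σ̂²_MAP = 4.283

Sum of squared deviations about the known mean: SS = (1.4−7)² + (10.5−7)² + (8.4−7)² + (12.1−7)² + (7.4−7)² + (6.3−7)² = 72.23.
The Normal likelihood contributes (σ²)^(−n/2) exp(−SS/(2σ²)), so the posterior is Inverse-Gamma(α + n/2, β + SS/2) = Inverse-Gamma(10, 47.115).
The mode of Inverse-Gamma(a, b) is b/(a+1) = 47.115/11 ≈ 4.283.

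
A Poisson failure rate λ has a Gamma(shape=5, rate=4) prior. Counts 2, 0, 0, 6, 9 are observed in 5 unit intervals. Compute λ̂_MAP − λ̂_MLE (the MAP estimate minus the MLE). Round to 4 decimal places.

MAP − MLE = -1.0667

Σxᵢ = 17. Posterior is Gamma(22, 9); MAP = (22−1)/9 = 21/9 ≈ 2.33333.
MLE = x̄ = 17/5 ≈ 3.40000.
Difference = 21/9 − 17/5 = -16/15 ≈ -1.0667.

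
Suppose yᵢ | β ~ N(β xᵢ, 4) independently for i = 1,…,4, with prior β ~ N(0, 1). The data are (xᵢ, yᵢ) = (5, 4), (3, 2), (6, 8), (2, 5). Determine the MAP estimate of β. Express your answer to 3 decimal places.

log p(β | y) = −Σ(yᵢ − βxᵢ)²/(2·4) − β²/(2·1) + const.
Setting the derivative to zero: Σxᵢ(yᵢ − βxᵢ)/4 − β/1 = 0, so β = Σxᵢyᵢ / (Σxᵢ² + σ²/τ²).
Σxᵢyᵢ = 5·4 + 3·2 + 6·8 + 2·5 = 84; Σxᵢ² = 74; σ²/τ² = 4.
β̂_MAP = 84 / (74 + 4) = 84/78 ≈ 1.077.

β̂_MAP = 1.077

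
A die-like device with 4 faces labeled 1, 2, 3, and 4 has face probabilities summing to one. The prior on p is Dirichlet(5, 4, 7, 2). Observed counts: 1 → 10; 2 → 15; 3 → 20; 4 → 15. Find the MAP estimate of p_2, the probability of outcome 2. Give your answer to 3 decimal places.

MAP estimate: 0.243

The posterior is Dirichlet(αᵢ + nᵢ) = Dirichlet(15, 19, 27, 17).
For a Dirichlet(a₁,…,a_K) with all aᵢ > 1, the mode has j-th component (aⱼ − 1)/(Σaᵢ − K).
Here Σaᵢ = 78 and K = 4, so p_2 = (19 − 1)/(78 − 4) = 18/74 ≈ 0.243.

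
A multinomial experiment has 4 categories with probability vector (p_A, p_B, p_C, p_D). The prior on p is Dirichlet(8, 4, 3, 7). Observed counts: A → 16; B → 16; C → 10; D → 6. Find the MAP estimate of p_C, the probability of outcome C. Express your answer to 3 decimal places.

The posterior is Dirichlet(αᵢ + nᵢ) = Dirichlet(24, 20, 13, 13).
For a Dirichlet(a₁,…,a_K) with all aᵢ > 1, the mode has j-th component (aⱼ − 1)/(Σaᵢ − K).
Here Σaᵢ = 70 and K = 4, so p_C = (13 − 1)/(70 − 4) = 12/66 ≈ 0.182.

MAP estimate of p_C = 0.182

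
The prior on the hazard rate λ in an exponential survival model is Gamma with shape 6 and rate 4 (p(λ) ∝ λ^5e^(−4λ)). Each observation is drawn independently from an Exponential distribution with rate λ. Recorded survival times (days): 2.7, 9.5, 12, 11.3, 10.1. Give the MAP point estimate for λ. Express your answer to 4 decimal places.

λ̂_MAP = 0.2016

The Exponential(rate=λ) likelihood is ∝ λ^n e^(−λΣtᵢ). Here n = 5 and Σtᵢ = 2.7 + 9.5 + 12 + 11.3 + 10.1 = 45.6.
Posterior ∝ λ^5e^(−4λ) · λ^5e^(−45.6λ) = λ^10e^(−49.6λ), i.e. Gamma(11, 49.6).
Mode = (a−1)/b = 10/49.6 ≈ 0.2016.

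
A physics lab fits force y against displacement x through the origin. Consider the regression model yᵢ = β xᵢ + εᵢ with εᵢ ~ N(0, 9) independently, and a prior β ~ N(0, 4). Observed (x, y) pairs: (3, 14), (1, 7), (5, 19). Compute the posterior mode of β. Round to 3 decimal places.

log p(β | y) = −Σ(yᵢ − βxᵢ)²/(2·9) − β²/(2·4) + const.
Setting the derivative to zero: Σxᵢ(yᵢ − βxᵢ)/9 − β/4 = 0, so β = Σxᵢyᵢ / (Σxᵢ² + σ²/τ²).
Σxᵢyᵢ = 3·14 + 1·7 + 5·19 = 144; Σxᵢ² = 35; σ²/τ² = 2.25.
β̂_MAP = 144 / (35 + 2.25) = 144/37.25 ≈ 3.866.

β̂_MAP = 3.866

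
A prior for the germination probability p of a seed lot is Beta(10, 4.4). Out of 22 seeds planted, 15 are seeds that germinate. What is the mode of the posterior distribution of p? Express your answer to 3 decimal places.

p̂_MAP = 0.698

Prior: Beta(10, 4.4).
Data: 15 successes in 22 trials. The binomial likelihood contributes p^15(1−p)^7, so the posterior is Beta(10+15, 4.4+7) = Beta(25, 11.4).
For Beta(a, b) with a, b > 1 the mode is (a−1)/(a+b−2) = 24/34.4 ≈ 0.698.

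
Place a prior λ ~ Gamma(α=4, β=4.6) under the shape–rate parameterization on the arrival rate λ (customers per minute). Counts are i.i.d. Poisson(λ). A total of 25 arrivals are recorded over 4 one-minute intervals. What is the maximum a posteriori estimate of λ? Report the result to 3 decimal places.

Σxᵢ = 25, n = 4.
Posterior ∝ λ^3e^(−4.6λ) · λ^25e^(−4λ) = λ^28e^(−8.6λ), i.e. Gamma(shape=29, rate=8.6).
The mode of a Gamma(a, b) with a ≥ 1 (shape–rate) is (a−1)/b = 28/8.6 ≈ 3.256.

λ̂_MAP = 3.256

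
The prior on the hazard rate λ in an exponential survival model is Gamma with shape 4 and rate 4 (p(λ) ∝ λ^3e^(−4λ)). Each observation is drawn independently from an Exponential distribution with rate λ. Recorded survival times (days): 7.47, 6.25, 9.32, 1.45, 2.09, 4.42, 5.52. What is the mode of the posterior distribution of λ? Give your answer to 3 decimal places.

The Exponential(rate=λ) likelihood is ∝ λ^n e^(−λΣtᵢ). Here n = 7 and Σtᵢ = 7.47 + 6.25 + 9.32 + 1.45 + 2.09 + 4.42 + 5.52 = 36.52.
Posterior ∝ λ^3e^(−4λ) · λ^7e^(−36.52λ) = λ^10e^(−40.52λ), i.e. Gamma(11, 40.52).
Mode = (a−1)/b = 10/40.52 ≈ 0.247.

λ̂_MAP = 0.247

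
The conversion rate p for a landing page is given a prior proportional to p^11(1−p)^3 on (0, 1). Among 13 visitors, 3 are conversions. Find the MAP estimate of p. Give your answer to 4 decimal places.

The prior density ∝ p^11(1−p)^3 is the kernel of Beta(12, 4).
Data: 3 successes in 13 trials. The binomial likelihood contributes p^3(1−p)^10, so the posterior is Beta(12+3, 4+10) = Beta(15, 14).
For Beta(a, b) with a, b > 1 the mode is (a−1)/(a+b−2) = 14/27 ≈ 0.5185.

p̂_MAP = 0.5185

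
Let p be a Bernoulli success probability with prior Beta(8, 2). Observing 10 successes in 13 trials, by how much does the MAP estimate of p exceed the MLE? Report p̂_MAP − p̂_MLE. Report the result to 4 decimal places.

MAP − MLE = 0.0403

Posterior is Beta(18, 5); MAP = (18−1)/(23−2) = 17/21 ≈ 0.80952.
MLE ignores the prior: p̂_MLE = k/n = 10/13 ≈ 0.76923.
Difference = 17/21 − 10/13 = 11/273 ≈ 0.0403.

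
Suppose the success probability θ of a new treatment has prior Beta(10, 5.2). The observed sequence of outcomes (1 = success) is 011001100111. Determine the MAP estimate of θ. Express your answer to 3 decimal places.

θ̂_MAP = 0.635

Prior: Beta(10, 5.2).
Data: 7 successes in 12 trials (from the sequence). The binomial likelihood contributes θ^7(1−θ)^5, so the posterior is Beta(10+7, 5.2+5) = Beta(17, 10.2).
For Beta(a, b) with a, b > 1 the mode is (a−1)/(a+b−2) = 16/25.2 ≈ 0.635.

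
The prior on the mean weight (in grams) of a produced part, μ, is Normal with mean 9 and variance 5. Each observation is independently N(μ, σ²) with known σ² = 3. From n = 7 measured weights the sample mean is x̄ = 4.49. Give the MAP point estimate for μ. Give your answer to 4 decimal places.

n = 7, x̄ = 4.49.
For a Normal prior and Normal likelihood with known variance, the posterior is Normal; its mode equals its mean, the precision-weighted average.
Prior precision 1/σ₀² = 1/5 = 0.2; data precision n/σ² = 7/3.
μ̂ = (0.2·9 + (7/3)·4.49) / (0.2 + 7/3) = (3683/300)/(38/15) = 3683/760 ≈ 4.8461.

μ̂_MAP = 4.8461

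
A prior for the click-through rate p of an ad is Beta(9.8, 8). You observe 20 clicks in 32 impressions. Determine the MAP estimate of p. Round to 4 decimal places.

Prior: Beta(9.8, 8).
Data: 20 successes in 32 trials. The binomial likelihood contributes p^20(1−p)^12, so the posterior is Beta(9.8+20, 8+12) = Beta(29.8, 20).
For Beta(a, b) with a, b > 1 the mode is (a−1)/(a+b−2) = 28.8/47.8 ≈ 0.6025.

p̂_MAP = 0.6025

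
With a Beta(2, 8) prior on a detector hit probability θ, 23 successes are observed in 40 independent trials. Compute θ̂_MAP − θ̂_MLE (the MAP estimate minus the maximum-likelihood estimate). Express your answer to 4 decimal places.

Posterior is Beta(25, 25); MAP = (25−1)/(50−2) = 24/48 ≈ 0.50000.
MLE ignores the prior: θ̂_MLE = k/n = 23/40 ≈ 0.57500.
Difference = 24/48 − 23/40 = -3/40 ≈ -0.0750.

MAP − MLE = -0.0750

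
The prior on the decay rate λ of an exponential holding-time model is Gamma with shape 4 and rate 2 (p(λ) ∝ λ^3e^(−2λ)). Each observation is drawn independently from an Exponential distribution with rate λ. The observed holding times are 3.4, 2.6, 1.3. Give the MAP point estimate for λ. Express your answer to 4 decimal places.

λ̂_MAP = 0.6452

The Exponential(rate=λ) likelihood is ∝ λ^n e^(−λΣtᵢ). Here n = 3 and Σtᵢ = 3.4 + 2.6 + 1.3 = 7.3.
Posterior ∝ λ^3e^(−2λ) · λ^3e^(−7.3λ) = λ^6e^(−9.3λ), i.e. Gamma(7, 9.3).
Mode = (a−1)/b = 6/9.3 ≈ 0.6452.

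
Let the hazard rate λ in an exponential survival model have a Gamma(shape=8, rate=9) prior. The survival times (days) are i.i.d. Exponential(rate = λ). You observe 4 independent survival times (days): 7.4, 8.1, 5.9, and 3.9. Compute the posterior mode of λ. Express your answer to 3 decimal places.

λ̂_MAP = 0.321

The Exponential(rate=λ) likelihood is ∝ λ^n e^(−λΣtᵢ). Here n = 4 and Σtᵢ = 7.4 + 8.1 + 5.9 + 3.9 = 25.3.
Posterior ∝ λ^7e^(−9λ) · λ^4e^(−25.3λ) = λ^11e^(−34.3λ), i.e. Gamma(12, 34.3).
Mode = (a−1)/b = 11/34.3 ≈ 0.321.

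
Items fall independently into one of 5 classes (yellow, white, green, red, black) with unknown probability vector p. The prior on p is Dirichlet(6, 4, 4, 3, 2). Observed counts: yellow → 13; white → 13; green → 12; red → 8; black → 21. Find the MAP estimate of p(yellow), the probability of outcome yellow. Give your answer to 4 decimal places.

MAP estimate of p(yellow) = 0.2222

The posterior is Dirichlet(αᵢ + nᵢ) = Dirichlet(19, 17, 16, 11, 23).
For a Dirichlet(a₁,…,a_K) with all aᵢ > 1, the mode has j-th component (aⱼ − 1)/(Σaᵢ − K).
Here Σaᵢ = 86 and K = 5, so p(yellow) = (19 − 1)/(86 − 5) = 18/81 ≈ 0.2222.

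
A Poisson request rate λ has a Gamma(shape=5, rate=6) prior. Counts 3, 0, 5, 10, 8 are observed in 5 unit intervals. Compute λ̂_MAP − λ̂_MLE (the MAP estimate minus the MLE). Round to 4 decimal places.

Σxᵢ = 26. Posterior is Gamma(31, 11); MAP = (31−1)/11 = 30/11 ≈ 2.72727.
MLE = x̄ = 26/5 ≈ 5.20000.
Difference = 30/11 − 26/5 = -136/55 ≈ -2.4727.

MAP − MLE = -2.4727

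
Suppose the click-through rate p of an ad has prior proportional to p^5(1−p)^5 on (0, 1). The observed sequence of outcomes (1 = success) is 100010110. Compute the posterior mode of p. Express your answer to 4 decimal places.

The prior density ∝ p^5(1−p)^5 is the kernel of Beta(6, 6).
Data: 4 successes in 9 trials (from the sequence). The binomial likelihood contributes p^4(1−p)^5, so the posterior is Beta(6+4, 6+5) = Beta(10, 11).
For Beta(a, b) with a, b > 1 the mode is (a−1)/(a+b−2) = 9/19 ≈ 0.4737.

p̂_MAP = 0.4737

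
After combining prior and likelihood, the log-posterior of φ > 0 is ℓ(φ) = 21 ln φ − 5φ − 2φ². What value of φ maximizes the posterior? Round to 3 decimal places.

ℓ'(φ) = 21/φ − 5 − 4φ. Setting this to zero and multiplying by φ: 4φ² + 5φ − 21 = 0.
φ = (−5 + √(5² + 4·4·21)) / (2·4) = (−5 + √361) / 8 = (−5 + 19)/8 = 7/4.
ℓ''(φ) = −21/φ² − 4 < 0, confirming a maximum.

φ̂_MAP = 1.750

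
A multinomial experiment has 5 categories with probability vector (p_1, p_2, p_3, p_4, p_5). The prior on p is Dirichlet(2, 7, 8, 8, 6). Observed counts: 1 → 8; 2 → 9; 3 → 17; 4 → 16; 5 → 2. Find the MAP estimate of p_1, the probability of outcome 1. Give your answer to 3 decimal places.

The posterior is Dirichlet(αᵢ + nᵢ) = Dirichlet(10, 16, 25, 24, 8).
For a Dirichlet(a₁,…,a_K) with all aᵢ > 1, the mode has j-th component (aⱼ − 1)/(Σaᵢ − K).
Here Σaᵢ = 83 and K = 5, so p_1 = (10 − 1)/(83 − 5) = 9/78 ≈ 0.115.

MAP estimate: 0.115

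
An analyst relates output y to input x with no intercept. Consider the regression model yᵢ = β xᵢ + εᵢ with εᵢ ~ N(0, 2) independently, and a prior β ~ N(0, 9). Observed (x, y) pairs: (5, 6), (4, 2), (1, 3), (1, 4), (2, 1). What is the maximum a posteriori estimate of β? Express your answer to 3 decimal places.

β̂_MAP = 0.995

log p(β | y) = −Σ(yᵢ − βxᵢ)²/(2·2) − β²/(2·9) + const.
Setting the derivative to zero: Σxᵢ(yᵢ − βxᵢ)/2 − β/9 = 0, so β = Σxᵢyᵢ / (Σxᵢ² + σ²/τ²).
Σxᵢyᵢ = 5·6 + 4·2 + 1·3 + 1·4 + 2·1 = 47; Σxᵢ² = 47; σ²/τ² = 2/9.
β̂_MAP = 47 / (47 + 2/9) = 47/(425/9) = 423/425 ≈ 0.995.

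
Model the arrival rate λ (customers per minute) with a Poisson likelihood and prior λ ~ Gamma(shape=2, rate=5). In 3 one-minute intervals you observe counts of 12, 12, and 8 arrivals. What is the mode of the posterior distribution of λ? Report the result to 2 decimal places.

Σxᵢ = 12+12+8 = 32, with n = 3.
Posterior ∝ λe^(−5λ) · λ^32e^(−3λ) = λ^33e^(−8λ), i.e. Gamma(shape=34, rate=8).
The mode of a Gamma(a, b) with a ≥ 1 (shape–rate) is (a−1)/b = 33/8 ≈ 4.13.

λ̂_MAP = 4.13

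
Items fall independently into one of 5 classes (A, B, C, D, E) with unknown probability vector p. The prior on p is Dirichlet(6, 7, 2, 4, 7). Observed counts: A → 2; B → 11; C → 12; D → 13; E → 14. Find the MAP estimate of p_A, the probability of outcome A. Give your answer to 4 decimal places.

The posterior is Dirichlet(αᵢ + nᵢ) = Dirichlet(8, 18, 14, 17, 21).
For a Dirichlet(a₁,…,a_K) with all aᵢ > 1, the mode has j-th component (aⱼ − 1)/(Σaᵢ − K).
Here Σaᵢ = 78 and K = 5, so p_A = (8 − 1)/(78 − 5) = 7/73 ≈ 0.0959.

MAP estimate of p_A = 0.0959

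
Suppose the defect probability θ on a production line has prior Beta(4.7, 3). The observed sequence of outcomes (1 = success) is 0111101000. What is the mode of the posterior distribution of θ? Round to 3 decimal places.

θ̂_MAP = 0.554

Prior: Beta(4.7, 3).
Data: 5 successes in 10 trials (from the sequence). The binomial likelihood contributes θ^5(1−θ)^5, so the posterior is Beta(4.7+5, 3+5) = Beta(9.7, 8).
For Beta(a, b) with a, b > 1 the mode is (a−1)/(a+b−2) = 8.7/15.7 ≈ 0.554.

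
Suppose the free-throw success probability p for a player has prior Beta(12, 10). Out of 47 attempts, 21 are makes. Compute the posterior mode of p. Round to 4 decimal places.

p̂_MAP = 0.4776

Prior: Beta(12, 10).
Data: 21 successes in 47 trials. The binomial likelihood contributes p^21(1−p)^26, so the posterior is Beta(12+21, 10+26) = Beta(33, 36).
For Beta(a, b) with a, b > 1 the mode is (a−1)/(a+b−2) = 32/67 ≈ 0.4776.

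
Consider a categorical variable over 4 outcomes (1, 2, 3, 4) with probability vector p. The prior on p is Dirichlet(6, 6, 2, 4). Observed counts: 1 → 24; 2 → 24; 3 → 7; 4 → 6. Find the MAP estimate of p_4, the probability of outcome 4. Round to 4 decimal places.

MAP estimate: 0.1200

The posterior is Dirichlet(αᵢ + nᵢ) = Dirichlet(30, 30, 9, 10).
For a Dirichlet(a₁,…,a_K) with all aᵢ > 1, the mode has j-th component (aⱼ − 1)/(Σaᵢ − K).
Here Σaᵢ = 79 and K = 4, so p_4 = (10 − 1)/(79 − 4) = 9/75 ≈ 0.1200.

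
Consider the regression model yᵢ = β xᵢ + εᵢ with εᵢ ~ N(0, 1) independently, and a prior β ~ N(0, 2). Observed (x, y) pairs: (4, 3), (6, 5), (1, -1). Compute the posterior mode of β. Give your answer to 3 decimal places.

β̂_MAP = 0.766

log p(β | y) = −Σ(yᵢ − βxᵢ)²/(2·1) − β²/(2·2) + const.
Setting the derivative to zero: Σxᵢ(yᵢ − βxᵢ)/1 − β/2 = 0, so β = Σxᵢyᵢ / (Σxᵢ² + σ²/τ²).
Σxᵢyᵢ = 4·3 + 6·5 + 1·(-1) = 41; Σxᵢ² = 53; σ²/τ² = 0.5.
β̂_MAP = 41 / (53 + 0.5) = 41/53.5 ≈ 0.766.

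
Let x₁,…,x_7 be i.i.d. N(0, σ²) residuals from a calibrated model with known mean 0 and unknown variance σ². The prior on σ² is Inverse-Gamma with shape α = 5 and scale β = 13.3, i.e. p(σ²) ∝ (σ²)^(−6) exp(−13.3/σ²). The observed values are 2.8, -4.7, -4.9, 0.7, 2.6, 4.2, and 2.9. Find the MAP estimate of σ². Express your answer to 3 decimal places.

σ̂²_MAP = 5.992

Sum of squared deviations about the known mean: SS = (2.8−0)² + (-4.7−0)² + (-4.9−0)² + (0.7−0)² + (2.6−0)² + (4.2−0)² + (2.9−0)² = 87.24.
The Normal likelihood contributes (σ²)^(−n/2) exp(−SS/(2σ²)), so the posterior is Inverse-Gamma(α + n/2, β + SS/2) = Inverse-Gamma(8.5, 56.92).
The mode of Inverse-Gamma(a, b) is b/(a+1) = 56.92/9.5 ≈ 5.992.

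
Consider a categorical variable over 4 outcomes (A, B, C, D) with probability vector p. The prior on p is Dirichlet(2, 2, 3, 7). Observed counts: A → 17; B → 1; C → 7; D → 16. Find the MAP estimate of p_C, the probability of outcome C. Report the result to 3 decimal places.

MAP estimate of p_C = 0.176

The posterior is Dirichlet(αᵢ + nᵢ) = Dirichlet(19, 3, 10, 23).
For a Dirichlet(a₁,…,a_K) with all aᵢ > 1, the mode has j-th component (aⱼ − 1)/(Σaᵢ − K).
Here Σaᵢ = 55 and K = 4, so p_C = (10 − 1)/(55 − 4) = 9/51 ≈ 0.176.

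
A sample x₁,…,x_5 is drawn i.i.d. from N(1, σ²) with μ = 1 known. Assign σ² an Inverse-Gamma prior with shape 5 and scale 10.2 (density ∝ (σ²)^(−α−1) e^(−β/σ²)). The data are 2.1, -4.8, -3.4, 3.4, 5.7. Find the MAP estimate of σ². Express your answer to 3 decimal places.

Sum of squared deviations about the known mean: SS = (2.1−1)² + (-4.8−1)² + (-3.4−1)² + (3.4−1)² + (5.7−1)² = 82.06.
The Normal likelihood contributes (σ²)^(−n/2) exp(−SS/(2σ²)), so the posterior is Inverse-Gamma(α + n/2, β + SS/2) = Inverse-Gamma(7.5, 51.23).
The mode of Inverse-Gamma(a, b) is b/(a+1) = 51.23/8.5 ≈ 6.027.

σ̂²_MAP = 6.027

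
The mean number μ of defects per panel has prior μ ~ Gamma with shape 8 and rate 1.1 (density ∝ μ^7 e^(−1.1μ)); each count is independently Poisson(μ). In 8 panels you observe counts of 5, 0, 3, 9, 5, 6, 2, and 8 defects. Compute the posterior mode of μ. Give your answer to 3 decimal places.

Σxᵢ = 5+0+3+9+5+6+2+8 = 38, with n = 8.
Posterior ∝ μ^7e^(−1.1μ) · μ^38e^(−8μ) = μ^45e^(−9.1μ), i.e. Gamma(shape=46, rate=9.1).
The mode of a Gamma(a, b) with a ≥ 1 (shape–rate) is (a−1)/b = 45/9.1 ≈ 4.945.

μ̂_MAP = 4.945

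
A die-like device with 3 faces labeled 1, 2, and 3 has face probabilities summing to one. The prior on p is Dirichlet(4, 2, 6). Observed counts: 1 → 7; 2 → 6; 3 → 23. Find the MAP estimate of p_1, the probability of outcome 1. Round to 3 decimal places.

The posterior is Dirichlet(αᵢ + nᵢ) = Dirichlet(11, 8, 29).
For a Dirichlet(a₁,…,a_K) with all aᵢ > 1, the mode has j-th component (aⱼ − 1)/(Σaᵢ − K).
Here Σaᵢ = 48 and K = 3, so p_1 = (11 − 1)/(48 − 3) = 10/45 ≈ 0.222.

MAP estimate: 0.222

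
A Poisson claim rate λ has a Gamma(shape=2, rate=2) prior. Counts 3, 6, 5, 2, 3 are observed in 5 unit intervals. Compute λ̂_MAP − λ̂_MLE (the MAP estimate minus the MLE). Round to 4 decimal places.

Σxᵢ = 19. Posterior is Gamma(21, 7); MAP = (21−1)/7 = 20/7 ≈ 2.85714.
MLE = x̄ = 19/5 ≈ 3.80000.
Difference = 20/7 − 19/5 = -33/35 ≈ -0.9429.

MAP − MLE = -0.9429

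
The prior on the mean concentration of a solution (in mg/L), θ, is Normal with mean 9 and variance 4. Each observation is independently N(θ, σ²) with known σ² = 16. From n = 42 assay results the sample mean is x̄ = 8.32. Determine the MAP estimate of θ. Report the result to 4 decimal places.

n = 42, x̄ = 8.32.
For a Normal prior and Normal likelihood with known variance, the posterior is Normal; its mode equals its mean, the precision-weighted average.
Prior precision 1/σ₀² = 1/4 = 0.25; data precision n/σ² = 42/16 = 2.625.
θ̂ = (0.25·9 + 2.625·8.32) / (0.25 + 2.625) = 24.09/2.875 = 4818/575 ≈ 8.3791.

θ̂_MAP = 8.3791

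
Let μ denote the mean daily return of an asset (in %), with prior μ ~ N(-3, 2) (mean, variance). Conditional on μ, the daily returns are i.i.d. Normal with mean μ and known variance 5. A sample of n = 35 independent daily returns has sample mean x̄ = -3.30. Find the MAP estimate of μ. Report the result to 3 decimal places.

n = 35, x̄ = -3.30.
For a Normal prior and Normal likelihood with known variance, the posterior is Normal; its mode equals its mean, the precision-weighted average.
Prior precision 1/σ₀² = 1/2 = 0.5; data precision n/σ² = 35/5 = 7.
μ̂ = (0.5·(-3) + 7·(-3.3)) / (0.5 + 7) = (-24.6)/7.5 = -3.280.

μ̂_MAP = -3.280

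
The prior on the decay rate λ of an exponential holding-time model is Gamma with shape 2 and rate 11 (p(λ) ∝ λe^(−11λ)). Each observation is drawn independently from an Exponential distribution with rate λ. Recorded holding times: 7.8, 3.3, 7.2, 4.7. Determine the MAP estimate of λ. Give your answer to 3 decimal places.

The Exponential(rate=λ) likelihood is ∝ λ^n e^(−λΣtᵢ). Here n = 4 and Σtᵢ = 7.8 + 3.3 + 7.2 + 4.7 = 23.
Posterior ∝ λe^(−11λ) · λ^4e^(−23λ) = λ^5e^(−34λ), i.e. Gamma(6, 34).
Mode = (a−1)/b = 5/34 ≈ 0.147.

λ̂_MAP = 0.147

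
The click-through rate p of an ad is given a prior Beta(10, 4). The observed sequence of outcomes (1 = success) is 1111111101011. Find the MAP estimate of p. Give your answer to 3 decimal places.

Prior: Beta(10, 4).
Data: 11 successes in 13 trials (from the sequence). The binomial likelihood contributes p^11(1−p)^2, so the posterior is Beta(10+11, 4+2) = Beta(21, 6).
For Beta(a, b) with a, b > 1 the mode is (a−1)/(a+b−2) = 20/25 ≈ 0.800.

p̂_MAP = 0.800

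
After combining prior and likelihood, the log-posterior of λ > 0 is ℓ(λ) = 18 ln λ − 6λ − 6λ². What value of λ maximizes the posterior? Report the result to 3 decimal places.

ℓ'(λ) = 18/λ − 6 − 12λ. Setting this to zero and multiplying by λ: 12λ² + 6λ − 18 = 0.
λ = (−6 + √(6² + 4·12·18)) / (2·12) = (−6 + √900) / 24 = (−6 + 30)/24 = 1.
ℓ''(λ) = −18/λ² − 12 < 0, confirming a maximum.

λ̂_MAP = 1.000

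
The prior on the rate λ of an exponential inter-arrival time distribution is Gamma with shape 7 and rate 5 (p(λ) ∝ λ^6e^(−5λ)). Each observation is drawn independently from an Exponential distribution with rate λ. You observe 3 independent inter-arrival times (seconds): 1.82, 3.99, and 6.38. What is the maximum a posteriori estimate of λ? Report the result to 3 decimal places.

λ̂_MAP = 0.524

The Exponential(rate=λ) likelihood is ∝ λ^n e^(−λΣtᵢ). Here n = 3 and Σtᵢ = 1.82 + 3.99 + 6.38 = 12.19.
Posterior ∝ λ^6e^(−5λ) · λ^3e^(−12.19λ) = λ^9e^(−17.19λ), i.e. Gamma(10, 17.19).
Mode = (a−1)/b = 9/17.19 ≈ 0.524.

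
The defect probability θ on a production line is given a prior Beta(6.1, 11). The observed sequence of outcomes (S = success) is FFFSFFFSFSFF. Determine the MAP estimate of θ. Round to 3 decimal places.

θ̂_MAP = 0.299

Prior: Beta(6.1, 11).
Data: 3 successes in 12 trials (from the sequence). The binomial likelihood contributes θ^3(1−θ)^9, so the posterior is Beta(6.1+3, 11+9) = Beta(9.1, 20).
For Beta(a, b) with a, b > 1 the mode is (a−1)/(a+b−2) = 8.1/27.1 ≈ 0.299.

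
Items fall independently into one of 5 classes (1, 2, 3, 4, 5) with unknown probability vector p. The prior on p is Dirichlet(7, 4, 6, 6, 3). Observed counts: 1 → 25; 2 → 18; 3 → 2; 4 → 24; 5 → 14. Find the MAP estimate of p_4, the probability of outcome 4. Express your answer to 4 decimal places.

The posterior is Dirichlet(αᵢ + nᵢ) = Dirichlet(32, 22, 8, 30, 17).
For a Dirichlet(a₁,…,a_K) with all aᵢ > 1, the mode has j-th component (aⱼ − 1)/(Σaᵢ − K).
Here Σaᵢ = 109 and K = 5, so p_4 = (30 − 1)/(109 − 5) = 29/104 ≈ 0.2788.

MAP estimate: 0.2788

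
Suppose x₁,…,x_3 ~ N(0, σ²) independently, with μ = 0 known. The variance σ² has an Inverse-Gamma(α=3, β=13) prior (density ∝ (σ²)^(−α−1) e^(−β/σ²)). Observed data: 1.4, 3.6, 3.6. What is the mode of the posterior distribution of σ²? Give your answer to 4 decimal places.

Sum of squared deviations about the known mean: SS = (1.4−0)² + (3.6−0)² + (3.6−0)² = 27.88.
The Normal likelihood contributes (σ²)^(−n/2) exp(−SS/(2σ²)), so the posterior is Inverse-Gamma(α + n/2, β + SS/2) = Inverse-Gamma(4.5, 26.94).
The mode of Inverse-Gamma(a, b) is b/(a+1) = 26.94/5.5 ≈ 4.8982.

σ̂²_MAP = 4.8982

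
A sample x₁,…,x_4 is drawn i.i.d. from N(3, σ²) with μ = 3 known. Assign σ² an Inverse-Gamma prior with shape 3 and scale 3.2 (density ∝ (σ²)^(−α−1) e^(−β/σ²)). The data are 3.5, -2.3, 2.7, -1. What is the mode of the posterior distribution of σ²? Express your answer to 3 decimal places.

Sum of squared deviations about the known mean: SS = (3.5−3)² + (-2.3−3)² + (2.7−3)² + (-1−3)² = 44.43.
The Normal likelihood contributes (σ²)^(−n/2) exp(−SS/(2σ²)), so the posterior is Inverse-Gamma(α + n/2, β + SS/2) = Inverse-Gamma(5, 25.415).
The mode of Inverse-Gamma(a, b) is b/(a+1) = 25.415/6 ≈ 4.236.

σ̂²_MAP = 4.236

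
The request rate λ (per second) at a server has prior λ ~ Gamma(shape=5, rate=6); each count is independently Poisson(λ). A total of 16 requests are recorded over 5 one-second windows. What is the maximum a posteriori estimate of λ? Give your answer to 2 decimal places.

Σxᵢ = 16, n = 5.
Posterior ∝ λ^4e^(−6λ) · λ^16e^(−5λ) = λ^20e^(−11λ), i.e. Gamma(shape=21, rate=11).
The mode of a Gamma(a, b) with a ≥ 1 (shape–rate) is (a−1)/b = 20/11 ≈ 1.82.

λ̂_MAP = 1.82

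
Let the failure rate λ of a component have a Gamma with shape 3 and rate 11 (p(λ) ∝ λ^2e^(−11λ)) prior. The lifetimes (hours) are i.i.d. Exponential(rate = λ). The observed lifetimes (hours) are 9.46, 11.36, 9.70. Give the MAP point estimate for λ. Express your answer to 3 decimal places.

λ̂_MAP = 0.120

The Exponential(rate=λ) likelihood is ∝ λ^n e^(−λΣtᵢ). Here n = 3 and Σtᵢ = 9.46 + 11.36 + 9.70 = 30.52.
Posterior ∝ λ^2e^(−11λ) · λ^3e^(−30.52λ) = λ^5e^(−41.52λ), i.e. Gamma(6, 41.52).
Mode = (a−1)/b = 5/41.52 ≈ 0.120.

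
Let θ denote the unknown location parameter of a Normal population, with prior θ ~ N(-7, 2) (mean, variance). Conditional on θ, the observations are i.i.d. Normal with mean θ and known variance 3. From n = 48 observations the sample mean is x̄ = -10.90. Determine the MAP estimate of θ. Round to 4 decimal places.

θ̂_MAP = -10.7818

n = 48, x̄ = -10.90.
For a Normal prior and Normal likelihood with known variance, the posterior is Normal; its mode equals its mean, the precision-weighted average.
Prior precision 1/σ₀² = 1/2 = 0.5; data precision n/σ² = 48/3 = 16.
θ̂ = (0.5·(-7) + 16·(-10.9)) / (0.5 + 16) = (-177.9)/16.5 = -593/55 ≈ -10.7818.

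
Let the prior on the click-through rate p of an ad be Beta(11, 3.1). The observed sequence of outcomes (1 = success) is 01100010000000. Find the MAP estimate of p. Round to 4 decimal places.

p̂_MAP = 0.4981

Prior: Beta(11, 3.1).
Data: 3 successes in 14 trials (from the sequence). The binomial likelihood contributes p^3(1−p)^11, so the posterior is Beta(11+3, 3.1+11) = Beta(14, 14.1).
For Beta(a, b) with a, b > 1 the mode is (a−1)/(a+b−2) = 13/26.1 ≈ 0.4981.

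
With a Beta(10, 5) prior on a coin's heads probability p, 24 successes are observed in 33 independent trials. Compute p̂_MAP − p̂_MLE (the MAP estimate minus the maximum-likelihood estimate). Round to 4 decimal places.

Posterior is Beta(34, 14); MAP = (34−1)/(48−2) = 33/46 ≈ 0.71739.
MLE ignores the prior: p̂_MLE = k/n = 24/33 ≈ 0.72727.
Difference = 33/46 − 24/33 = -5/506 ≈ -0.0099.

MAP − MLE = -0.0099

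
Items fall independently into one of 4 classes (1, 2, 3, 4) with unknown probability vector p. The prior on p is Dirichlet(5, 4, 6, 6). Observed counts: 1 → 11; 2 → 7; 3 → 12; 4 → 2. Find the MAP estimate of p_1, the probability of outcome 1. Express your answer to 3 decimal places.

MAP estimate: 0.306

The posterior is Dirichlet(αᵢ + nᵢ) = Dirichlet(16, 11, 18, 8).
For a Dirichlet(a₁,…,a_K) with all aᵢ > 1, the mode has j-th component (aⱼ − 1)/(Σaᵢ − K).
Here Σaᵢ = 53 and K = 4, so p_1 = (16 − 1)/(53 − 4) = 15/49 ≈ 0.306.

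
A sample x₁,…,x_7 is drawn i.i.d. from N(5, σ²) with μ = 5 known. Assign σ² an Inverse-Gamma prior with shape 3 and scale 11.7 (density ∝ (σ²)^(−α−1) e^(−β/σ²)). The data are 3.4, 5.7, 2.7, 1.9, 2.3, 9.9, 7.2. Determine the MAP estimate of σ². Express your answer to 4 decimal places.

Sum of squared deviations about the known mean: SS = (3.4−5)² + (5.7−5)² + (2.7−5)² + (1.9−5)² + (2.3−5)² + (9.9−5)² + (7.2−5)² = 54.09.
The Normal likelihood contributes (σ²)^(−n/2) exp(−SS/(2σ²)), so the posterior is Inverse-Gamma(α + n/2, β + SS/2) = Inverse-Gamma(6.5, 38.745).
The mode of Inverse-Gamma(a, b) is b/(a+1) = 38.745/7.5 ≈ 5.1660.

σ̂²_MAP = 5.1660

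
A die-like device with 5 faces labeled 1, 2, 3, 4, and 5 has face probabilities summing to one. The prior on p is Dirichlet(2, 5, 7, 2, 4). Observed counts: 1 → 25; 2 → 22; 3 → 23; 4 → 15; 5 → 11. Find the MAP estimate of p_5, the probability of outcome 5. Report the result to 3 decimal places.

MAP estimate: 0.126

The posterior is Dirichlet(αᵢ + nᵢ) = Dirichlet(27, 27, 30, 17, 15).
For a Dirichlet(a₁,…,a_K) with all aᵢ > 1, the mode has j-th component (aⱼ − 1)/(Σaᵢ − K).
Here Σaᵢ = 116 and K = 5, so p_5 = (15 − 1)/(116 − 5) = 14/111 ≈ 0.126.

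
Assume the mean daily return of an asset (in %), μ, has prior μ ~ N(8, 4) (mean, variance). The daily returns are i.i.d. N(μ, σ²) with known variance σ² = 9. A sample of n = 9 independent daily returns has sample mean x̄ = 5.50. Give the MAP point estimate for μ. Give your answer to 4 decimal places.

μ̂_MAP = 6.0000

n = 9, x̄ = 5.50.
For a Normal prior and Normal likelihood with known variance, the posterior is Normal; its mode equals its mean, the precision-weighted average.
Prior precision 1/σ₀² = 1/4 = 0.25; data precision n/σ² = 9/9 = 1.
μ̂ = (0.25·8 + 1·5.5) / (0.25 + 1) = 7.5/1.25 = 6.0000.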